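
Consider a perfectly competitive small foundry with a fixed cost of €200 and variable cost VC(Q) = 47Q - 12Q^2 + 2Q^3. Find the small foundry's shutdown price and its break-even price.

AVC = 47 - 12Q + 2Q^2; minimized at Q = 3, giving min AVC = €29. That is the shutdown price.
ATC = 200/Q + 47 - 12Q + 2Q^2. Setting dATC/dQ = −200/Q^2 − 12 + 4Q = 0 gives Q = 5 (since 4·5^3 − 12·5^2 = 200).
min ATC = 200/5 + 47 − 12·5 + 2·5^2 = €77. That is the break-even price.
For €29 ≤ P < €77 the firm produces at a loss; below €29 it shuts down.

Shutdown price = €29; break-even price = €77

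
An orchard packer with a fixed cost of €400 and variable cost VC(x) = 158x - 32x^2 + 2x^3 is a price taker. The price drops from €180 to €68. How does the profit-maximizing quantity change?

Output falls from 11 to 9

MC = 158 - 64x + 6x^2; the shutdown threshold is min AVC = €30 (at x = 8).
With P = €180 above the shutdown price, P = MC gives x = 11.
At P = €68 ≥ min AVC, set P = MC: x = 9. The firm stays open but cuts output.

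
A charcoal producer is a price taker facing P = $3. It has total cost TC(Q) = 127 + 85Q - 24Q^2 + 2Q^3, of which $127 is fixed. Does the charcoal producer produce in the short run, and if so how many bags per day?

From TC, MC = TC'(Q) = 85 - 48Q + 6Q^2 and AVC = VC/Q = 85 - 24Q + 2Q^2.
AVC hits its minimum where MC = AVC, at Q = 6, giving min AVC = 85 - 24·6 + 2·6^2 = $13.
With P < min AVC ($3 < $13), every unit sold adds to the loss.
The firm minimizes its loss by shutting down and losing only its fixed cost of $127.

Shut down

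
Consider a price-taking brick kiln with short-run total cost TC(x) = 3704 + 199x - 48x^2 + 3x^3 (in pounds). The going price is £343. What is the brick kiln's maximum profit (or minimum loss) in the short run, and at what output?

AVC = 199 - 48x + 3x^2 has its minimum £7 at x = 8; price £343 clears that bar, so the firm operates.
With MC = 199 - 96x + 9x^2, P = MC on the upward-sloping part at x* = 12.
TR = 343·12 = 4116. TC = 3704 + 660 = 4364. Profit = 4116 − 4364 = -£248.
Shutting down would mean losing the fixed cost of £3704, so operating at a loss of £248 is better by £3456.

Profit = -£248 at x = 12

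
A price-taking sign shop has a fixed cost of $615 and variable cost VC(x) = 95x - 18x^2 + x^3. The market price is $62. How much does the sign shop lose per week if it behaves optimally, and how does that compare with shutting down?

Profit = -$131 at x = 11

AVC = 95 - 18x + x^2 has its minimum $14 at x = 9; price $62 clears that bar, so the firm operates.
With MC = 95 - 36x + 3x^2, P = MC on the upward-sloping part at x* = 11.
TR = 62·11 = 682. TC = 615 + 198 = 813. Profit = 682 − 813 = -$131.
By producing, the firm covers all variable cost plus $484 of fixed cost; shutting down would lose the full $615.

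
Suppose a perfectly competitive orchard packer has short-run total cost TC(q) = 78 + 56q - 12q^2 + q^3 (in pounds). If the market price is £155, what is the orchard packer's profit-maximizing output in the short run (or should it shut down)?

From TC, MC = TC'(q) = 56 - 24q + 3q^2 and AVC = VC/q = 56 - 12q + q^2.
AVC hits its minimum where MC = AVC, at q = 6, giving min AVC = 56 - 12·6 + 6^2 = £20.
P = £155 exceeds min AVC = £20, so the firm stays open.
Set P = MC: 155 = 56 - 24q + 3q^2 → -99 - 24q + 3q^2 = 0. The roots are q = -3 and q = 11; the profit-maximizing output is on the rising part of MC, so q* = 11.
Check: AVC at q = 11 is £45 ≤ P, so revenue covers variable cost.
Profit = P·q − TC = 155·11 − 573 = £1132.

Produce at q = 11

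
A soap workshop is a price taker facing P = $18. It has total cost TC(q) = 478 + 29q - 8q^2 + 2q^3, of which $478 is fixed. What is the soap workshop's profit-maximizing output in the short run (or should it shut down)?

Shut down

Strip out fixed cost: VC = 29q - 8q^2 + 2q^3. Then AVC = 29 - 8q + 2q^2 and MC = 29 - 16q + 6q^2.
AVC is minimized where dAVC/dq = -8 + 4q = 0, at q = 2; min AVC = 29 - 8·2 + 2·2^2 = $21.
P = $18 lies below min AVC = $21; no output level covers variable cost.
Best response: produce nothing and absorb the $478 fixed cost.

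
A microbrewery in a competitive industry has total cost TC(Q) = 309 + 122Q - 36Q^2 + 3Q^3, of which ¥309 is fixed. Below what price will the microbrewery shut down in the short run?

¥14 per unit

The firm shuts down when price falls below the minimum of average variable cost. AVC = VC/Q = 122 - 36Q + 3Q^2.
dAVC/dQ = -36 + 6Q = 0 gives Q = 6. min AVC = 122 - 36·6 + 3·6^2 = 14.
The firm shuts down for any P below ¥14.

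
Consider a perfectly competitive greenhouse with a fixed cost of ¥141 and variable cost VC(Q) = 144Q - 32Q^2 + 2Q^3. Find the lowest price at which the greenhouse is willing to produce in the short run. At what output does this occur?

¥16 per unit, at Q = 8

The shutdown price is the minimum of AVC. VC = 144Q - 32Q^2 + 2Q^3, so AVC = 144 - 32Q + 2Q^2.
dAVC/dQ = -32 + 4Q = 0 gives Q = 8. min AVC = 144 - 32·8 + 2·8^2 = 16.
For P < ¥16 the firm produces nothing.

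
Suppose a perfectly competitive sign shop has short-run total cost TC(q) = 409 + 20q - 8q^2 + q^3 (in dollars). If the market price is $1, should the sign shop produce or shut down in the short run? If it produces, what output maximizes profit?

Shut down

Variable cost is VC = 20q - 8q^2 + q^3, so AVC = VC/q = 20 - 8q + q^2 and MC = dTC/dq = 20 - 16q + 3q^2.
AVC is minimized where dAVC/dq = -8 + 2q = 0, at q = 4; min AVC = 20 - 8·4 + 4^2 = $4.
P = $1 lies below min AVC = $4; no output level covers variable cost.
The firm minimizes its loss by shutting down and losing only its fixed cost of $409.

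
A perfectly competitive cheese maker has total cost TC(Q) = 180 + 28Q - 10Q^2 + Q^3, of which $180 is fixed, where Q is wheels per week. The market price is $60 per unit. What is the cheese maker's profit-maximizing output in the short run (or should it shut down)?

From TC, MC = TC'(Q) = 28 - 20Q + 3Q^2 and AVC = VC/Q = 28 - 10Q + Q^2.
AVC hits its minimum where MC = AVC, at Q = 5, giving min AVC = 28 - 10·5 + 5^2 = $3.
Since P = $60 ≥ min AVC = $3, price covers variable cost and the firm should produce.
Solving P = MC: -32 - 20Q + 3Q^2 = 0 ⇒ Q = -4/3 or 8. On the upward-sloping branch, Q* = 8.
Check: AVC at Q = 8 is $12 ≤ P, so revenue covers variable cost.
Profit = P·Q − TC = 60·8 − 276 = $204.

Produce at Q = 8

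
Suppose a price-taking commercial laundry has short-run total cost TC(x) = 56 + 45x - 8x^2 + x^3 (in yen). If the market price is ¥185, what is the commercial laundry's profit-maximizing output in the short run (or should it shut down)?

Produce at x = 10

Strip out fixed cost: VC = 45x - 8x^2 + x^3. Then AVC = 45 - 8x + x^2 and MC = 45 - 16x + 3x^2.
AVC hits its minimum where MC = AVC, at x = 4, giving min AVC = 45 - 8·4 + 4^2 = ¥29.
Since P = ¥185 ≥ min AVC = ¥29, price covers variable cost and the firm should produce.
Set P = MC: 185 = 45 - 16x + 3x^2 → -140 - 16x + 3x^2 = 0. The roots are x = -14/3 and x = 10; the profit-maximizing output is on the rising part of MC, so x* = 10.
Check: AVC at x = 10 is ¥65 ≤ P, so revenue covers variable cost.
Profit = P·x − TC = 185·10 − 706 = ¥1144.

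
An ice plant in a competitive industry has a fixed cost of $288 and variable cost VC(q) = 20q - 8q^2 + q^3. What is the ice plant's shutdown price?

The firm shuts down when price falls below the minimum of average variable cost. AVC = VC/q = 20 - 8q + q^2.
dAVC/dq = -8 + 2q = 0 gives q = 4. min AVC = 20 - 8·4 + 4^2 = 4.
The firm shuts down for any P below $4.

$4 per unit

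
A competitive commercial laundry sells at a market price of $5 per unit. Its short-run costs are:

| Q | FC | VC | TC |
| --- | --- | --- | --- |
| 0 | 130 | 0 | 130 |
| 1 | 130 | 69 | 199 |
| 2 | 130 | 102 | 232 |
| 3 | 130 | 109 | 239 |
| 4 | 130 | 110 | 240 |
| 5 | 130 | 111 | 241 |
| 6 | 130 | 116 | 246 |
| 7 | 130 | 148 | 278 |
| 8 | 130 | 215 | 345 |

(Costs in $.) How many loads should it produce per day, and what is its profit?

Q = 0 (shut down); profit = -$130

Compute π = P·Q − TC at each output: Q=0: -130; Q=1: -194; Q=2: -222; Q=3: -224; Q=4: -220; Q=5: -216; Q=6: -216; Q=7: -243; Q=8: -305.
Profit is highest at Q = 0. Equivalently, the lowest AVC in the table is 116/6 ≈ $19.33 at Q = 6, and P = $5 falls below it — price never covers variable cost, so the firm shuts down and loses only its fixed cost.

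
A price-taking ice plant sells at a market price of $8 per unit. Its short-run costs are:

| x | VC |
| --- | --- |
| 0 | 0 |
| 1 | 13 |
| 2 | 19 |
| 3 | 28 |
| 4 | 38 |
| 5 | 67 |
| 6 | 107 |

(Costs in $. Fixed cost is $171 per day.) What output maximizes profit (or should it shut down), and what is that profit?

x = 0 (shut down); profit = -$171

Compute π = P·x − TC at each output: x=0: -171; x=1: -176; x=2: -174; x=3: -175; x=4: -177; x=5: -198; x=6: -230.
Profit is highest at x = 0. Equivalently, the lowest AVC in the table is 28/3 ≈ $9.33 at x = 3, and P = $8 falls below it — price never covers variable cost, so the firm shuts down and loses only its fixed cost.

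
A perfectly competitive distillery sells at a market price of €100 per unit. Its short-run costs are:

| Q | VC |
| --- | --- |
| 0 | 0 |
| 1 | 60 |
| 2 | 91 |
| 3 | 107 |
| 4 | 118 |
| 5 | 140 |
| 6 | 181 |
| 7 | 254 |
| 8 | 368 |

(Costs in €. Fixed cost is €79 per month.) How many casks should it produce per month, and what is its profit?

Q = 7; profit = €367

Tabulate TR − TC: Q=0: -79; Q=1: -39; Q=2: 30; Q=3: 114; Q=4: 203; Q=5: 281; Q=6: 340; Q=7: 367; Q=8: 353.
Profit is maximized at Q = 7. AVC there is 254/7 = €36.29 ≤ P, so producing beats shutting down (which would give -€79).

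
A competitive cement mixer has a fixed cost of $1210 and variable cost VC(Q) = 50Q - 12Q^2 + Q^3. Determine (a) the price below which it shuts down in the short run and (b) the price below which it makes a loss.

Shutdown price = $14; break-even price = $149

Shutdown price = min AVC. AVC = 50 - 12Q + Q^2, with vertex at Q = 6 and minimum $14.
ATC = 1210/Q + 50 - 12Q + Q^2. Setting dATC/dQ = −1210/Q^2 − 12 + 2Q = 0 gives Q = 11 (since 2·11^3 − 12·11^2 = 1210).
min ATC = 1210/11 + 50 − 12·11 + 11^2 = $149. That is the break-even price.
Between these two prices the firm operates at a loss; above $149 it earns a profit.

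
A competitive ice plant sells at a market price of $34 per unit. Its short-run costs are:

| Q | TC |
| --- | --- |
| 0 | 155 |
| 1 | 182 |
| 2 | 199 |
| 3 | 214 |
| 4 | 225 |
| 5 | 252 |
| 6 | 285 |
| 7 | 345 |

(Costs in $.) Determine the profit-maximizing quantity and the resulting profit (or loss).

Q = 6; profit = -$81

Compute π = P·Q − TC at each output: Q=0: -155; Q=1: -148; Q=2: -131; Q=3: -112; Q=4: -89; Q=5: -82; Q=6: -81; Q=7: -107.
Profit is maximized at Q = 6. AVC there is 130/6 = $21.67 ≤ P, so producing beats shutting down (which would give -$155).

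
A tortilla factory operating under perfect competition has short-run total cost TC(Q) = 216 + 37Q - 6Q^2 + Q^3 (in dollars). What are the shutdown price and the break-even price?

AVC = 37 - 6Q + Q^2; minimized at Q = 3, giving min AVC = $28. That is the shutdown price.
ATC = 216/Q + 37 - 6Q + Q^2. Setting dATC/dQ = −216/Q^2 − 6 + 2Q = 0 gives Q = 6 (since 2·6^3 − 6·6^2 = 216).
min ATC = 216/6 + 37 − 6·6 + 6^2 = $73. That is the break-even price.
For $28 ≤ P < $73 the firm produces at a loss; below $28 it shuts down.

Shutdown price = $28; break-even price = $73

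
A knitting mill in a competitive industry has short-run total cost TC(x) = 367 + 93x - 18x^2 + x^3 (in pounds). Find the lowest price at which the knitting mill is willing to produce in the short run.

Short-run supply begins at min AVC. From VC = 93x - 18x^2 + x^3, AVC = 93 - 18x + x^2.
dAVC/dx = -18 + 2x = 0 gives x = 9. min AVC = 93 - 18·9 + 9^2 = 12.
The firm shuts down for any P below £12.

£12 per unit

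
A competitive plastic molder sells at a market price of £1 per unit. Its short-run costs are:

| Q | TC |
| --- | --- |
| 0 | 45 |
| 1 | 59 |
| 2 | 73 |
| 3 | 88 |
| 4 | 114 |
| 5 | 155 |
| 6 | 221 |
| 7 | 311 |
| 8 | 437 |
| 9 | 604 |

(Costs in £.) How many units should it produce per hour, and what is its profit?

Q = 0 (shut down); profit = -£45

Profit at each row (π = 1Q − TC): Q=0: -45; Q=1: -58; Q=2: -71; Q=3: -85; Q=4: -110; Q=5: -150; Q=6: -215; Q=7: -304; Q=8: -429; Q=9: -595.
Profit is highest at Q = 0. Equivalently, the lowest AVC in the table is 14/1 ≈ £14 at Q = 1, and P = £1 falls below it — price never covers variable cost, so the firm shuts down and loses only its fixed cost.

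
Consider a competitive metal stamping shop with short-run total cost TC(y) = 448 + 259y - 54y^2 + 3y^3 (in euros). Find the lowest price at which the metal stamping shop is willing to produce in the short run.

The firm shuts down when price falls below the minimum of average variable cost. AVC = VC/y = 259 - 54y + 3y^2.
dAVC/dy = -54 + 6y = 0 gives y = 9. min AVC = 259 - 54·9 + 3·9^2 = 16.
For P < €16 the firm produces nothing.

€16 per unit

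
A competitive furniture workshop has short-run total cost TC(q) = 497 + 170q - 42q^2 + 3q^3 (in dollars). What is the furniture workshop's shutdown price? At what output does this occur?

$23 per unit, at q = 7

The shutdown price is the minimum of AVC. VC = 170q - 42q^2 + 3q^3, so AVC = 170 - 42q + 3q^2.
dAVC/dq = -42 + 6q = 0 gives q = 7. min AVC = 170 - 42·7 + 3·7^2 = 23.
So the shutdown price is $23.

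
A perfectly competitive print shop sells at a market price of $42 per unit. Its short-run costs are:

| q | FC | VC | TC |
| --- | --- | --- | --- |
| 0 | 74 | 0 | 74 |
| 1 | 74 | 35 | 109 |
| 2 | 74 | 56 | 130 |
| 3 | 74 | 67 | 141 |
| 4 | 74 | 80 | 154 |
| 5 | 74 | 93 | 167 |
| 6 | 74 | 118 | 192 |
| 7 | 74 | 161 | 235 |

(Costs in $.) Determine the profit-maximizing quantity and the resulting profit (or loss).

q = 6; profit = $60

Compute π = P·q − TC at each output: q=0: -74; q=1: -67; q=2: -46; q=3: -15; q=4: 14; q=5: 43; q=6: 60; q=7: 59.
Profit is maximized at q = 6. AVC there is 118/6 = $19.67 ≤ P, so producing beats shutting down (which would give -$74).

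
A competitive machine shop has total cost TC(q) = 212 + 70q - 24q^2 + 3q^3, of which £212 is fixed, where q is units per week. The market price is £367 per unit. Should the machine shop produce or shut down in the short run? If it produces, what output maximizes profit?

Variable cost is VC = 70q - 24q^2 + 3q^3, so AVC = VC/q = 70 - 24q + 3q^2 and MC = dTC/dq = 70 - 48q + 9q^2.
The AVC parabola has its vertex at q = 24/6 = 4, where AVC = 70 - 24·4 + 3·4^2 = £22.
Since P = £367 ≥ min AVC = £22, price covers variable cost and the firm should produce.
P = MC gives -297 - 48q + 9q^2 = 0, with roots -11/3 and 9. Take the larger (rising MC): q* = 9.
Check: AVC at q = 9 is £97 ≤ P, so revenue covers variable cost.
Profit = P·q − TC = 367·9 − 1085 = £2218.

Produce at q = 9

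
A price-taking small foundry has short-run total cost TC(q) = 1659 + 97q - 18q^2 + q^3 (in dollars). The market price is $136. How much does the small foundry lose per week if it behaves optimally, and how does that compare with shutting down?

AVC = 97 - 18q + q^2 has its minimum $16 at q = 9; price $136 clears that bar, so the firm operates.
With MC = 97 - 36q + 3q^2, P = MC on the upward-sloping part at q* = 13.
TR = 136·13 = 1768. TC = 1659 + 416 = 2075. Profit = 1768 − 2075 = -$307.
Shutting down would mean losing the fixed cost of $1659, so operating at a loss of $307 is better by $1352.

Profit = -$307 at q = 13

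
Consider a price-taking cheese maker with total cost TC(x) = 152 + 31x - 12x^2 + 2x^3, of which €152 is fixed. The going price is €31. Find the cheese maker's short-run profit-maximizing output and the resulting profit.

Profit = -€88 at x = 4

AVC = 31 - 12x + 2x^2; min AVC = €13 at x = 3. Since P = €31 ≥ min AVC, the firm produces.
With MC = 31 - 24x + 6x^2, P = MC on the upward-sloping part at x* = 4.
TR = 31·4 = 124. TC = 152 + 60 = 212. Profit = 124 − 212 = -€88.
By producing, the firm covers all variable cost plus €64 of fixed cost; shutting down would lose the full €152.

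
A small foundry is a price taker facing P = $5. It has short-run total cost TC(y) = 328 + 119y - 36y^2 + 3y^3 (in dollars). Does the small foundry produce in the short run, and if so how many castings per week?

Shut down

Strip out fixed cost: VC = 119y - 36y^2 + 3y^3. Then AVC = 119 - 36y + 3y^2 and MC = 119 - 72y + 9y^2.
The AVC parabola has its vertex at y = 36/6 = 6, where AVC = 119 - 36·6 + 3·6^2 = $11.
P = $5 lies below min AVC = $11; no output level covers variable cost.
Shutting down limits the loss to fixed cost, $328.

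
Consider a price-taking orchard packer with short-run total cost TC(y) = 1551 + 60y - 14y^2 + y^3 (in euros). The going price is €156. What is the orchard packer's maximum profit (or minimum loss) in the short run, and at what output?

AVC = 60 - 14y + y^2; min AVC = €11 at y = 7. Since P = €156 ≥ min AVC, the firm produces.
MC = 60 - 28y + 3y^2. Setting P = MC and taking the root on the rising branch gives y* = 12.
TR = 156·12 = 1872. TC = 1551 + 432 = 1983. Profit = 1872 − 1983 = -€111.
That loss of €111 beats the €1551 the firm would lose by shutting down; producing recovers €1440 of fixed cost.

Profit = -€111 at y = 12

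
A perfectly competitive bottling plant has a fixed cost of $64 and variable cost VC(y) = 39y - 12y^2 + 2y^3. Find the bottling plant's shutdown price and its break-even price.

Shutdown price = $21; break-even price = $39

Shutdown price = min AVC. AVC = 39 - 12y + 2y^2, with vertex at y = 3 and minimum $21.
ATC = 64/y + 39 - 12y + 2y^2. Setting dATC/dy = −64/y^2 − 12 + 4y = 0 gives y = 4 (since 4·4^3 − 12·4^2 = 64).
min ATC = 64/4 + 39 − 12·4 + 2·4^2 = $39. That is the break-even price.
For $21 ≤ P < $39 the firm produces at a loss; below $21 it shuts down.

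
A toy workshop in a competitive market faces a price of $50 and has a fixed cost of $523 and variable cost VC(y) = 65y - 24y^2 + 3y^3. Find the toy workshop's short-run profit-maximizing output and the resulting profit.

Profit = -$373 at y = 5

AVC = 65 - 24y + 3y^2 has its minimum $17 at y = 4; price $50 clears that bar, so the firm operates.
MC = 65 - 48y + 9y^2. Setting P = MC and taking the root on the rising branch gives y* = 5.
TR = 50·5 = 250. TC = 523 + 100 = 623. Profit = 250 − 623 = -$373.
By producing, the firm covers all variable cost plus $150 of fixed cost; shutting down would lose the full $523.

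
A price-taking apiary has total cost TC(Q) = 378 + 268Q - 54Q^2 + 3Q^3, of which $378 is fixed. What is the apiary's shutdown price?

The firm shuts down when price falls below the minimum of average variable cost. AVC = VC/Q = 268 - 54Q + 3Q^2.
dAVC/dQ = -54 + 6Q = 0 gives Q = 9. min AVC = 268 - 54·9 + 3·9^2 = 25.
The firm shuts down for any P below $25.

$25 per unit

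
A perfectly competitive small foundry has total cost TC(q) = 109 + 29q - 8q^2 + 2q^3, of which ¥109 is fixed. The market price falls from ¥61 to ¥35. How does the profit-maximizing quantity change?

MC = 29 - 16q + 6q^2; the shutdown threshold is min AVC = ¥21 (at q = 2).
With P = ¥61 above the shutdown price, P = MC gives q = 4.
At P = ¥35 ≥ min AVC, set P = MC: q = 3. The firm stays open but cuts output.

Output falls from 4 to 3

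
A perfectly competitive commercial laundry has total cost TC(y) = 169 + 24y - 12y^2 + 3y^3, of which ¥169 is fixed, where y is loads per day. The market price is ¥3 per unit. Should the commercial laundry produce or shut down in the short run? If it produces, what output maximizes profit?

Shut down

From TC, MC = TC'(y) = 24 - 24y + 9y^2 and AVC = VC/y = 24 - 12y + 3y^2.
AVC hits its minimum where MC = AVC, at y = 2, giving min AVC = 24 - 12·2 + 3·2^2 = ¥12.
P = ¥3 lies below min AVC = ¥12; no output level covers variable cost.
Best response: produce nothing and absorb the ¥169 fixed cost.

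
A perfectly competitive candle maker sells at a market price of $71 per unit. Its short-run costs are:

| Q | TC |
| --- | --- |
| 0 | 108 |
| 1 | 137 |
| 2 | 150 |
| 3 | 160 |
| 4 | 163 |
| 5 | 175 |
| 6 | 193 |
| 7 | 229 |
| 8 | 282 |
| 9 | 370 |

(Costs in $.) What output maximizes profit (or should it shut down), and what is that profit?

Tabulate TR − TC: Q=0: -108; Q=1: -66; Q=2: -8; Q=3: 53; Q=4: 121; Q=5: 180; Q=6: 233; Q=7: 268; Q=8: 286; Q=9: 269.
Profit is maximized at Q = 8. AVC there is 174/8 = $21.75 ≤ P, so producing beats shutting down (which would give -$108).

Q = 8; profit = $286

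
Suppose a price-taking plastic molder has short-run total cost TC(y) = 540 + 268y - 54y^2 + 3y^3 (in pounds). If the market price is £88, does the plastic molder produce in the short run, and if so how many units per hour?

Produce at y = 10

Variable cost is VC = 268y - 54y^2 + 3y^3, so AVC = VC/y = 268 - 54y + 3y^2 and MC = dTC/dy = 268 - 108y + 9y^2.
AVC hits its minimum where MC = AVC, at y = 9, giving min AVC = 268 - 54·9 + 3·9^2 = £25.
P = £88 exceeds min AVC = £25, so the firm stays open.
Set P = MC: 88 = 268 - 108y + 9y^2 → 180 - 108y + 9y^2 = 0. The roots are y = 2 and y = 10; the profit-maximizing output is on the rising part of MC, so y* = 10.
Check: AVC at y = 10 is £28 ≤ P, so revenue covers variable cost.
Profit = P·y − TC = 88·10 − 820 = £60.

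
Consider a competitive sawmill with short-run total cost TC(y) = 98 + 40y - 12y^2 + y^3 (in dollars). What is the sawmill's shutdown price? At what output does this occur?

$4 per unit, at y = 6

The shutdown price is the minimum of AVC. VC = 40y - 12y^2 + y^3, so AVC = 40 - 12y + y^2.
dAVC/dy = -12 + 2y = 0 gives y = 6. min AVC = 40 - 12·6 + 6^2 = 4.
For P < $4 the firm produces nothing.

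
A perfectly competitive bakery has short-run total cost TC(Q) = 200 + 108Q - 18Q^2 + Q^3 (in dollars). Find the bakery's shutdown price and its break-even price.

Shutdown price = $27; break-even price = $48

AVC = 108 - 18Q + Q^2; minimized at Q = 9, giving min AVC = $27. That is the shutdown price.
ATC = 200/Q + 108 - 18Q + Q^2. Setting dATC/dQ = −200/Q^2 − 18 + 2Q = 0 gives Q = 10 (since 2·10^3 − 18·10^2 = 200).
min ATC = 200/10 + 108 − 18·10 + 10^2 = $48. That is the break-even price.
Between these two prices the firm operates at a loss; above $48 it earns a profit.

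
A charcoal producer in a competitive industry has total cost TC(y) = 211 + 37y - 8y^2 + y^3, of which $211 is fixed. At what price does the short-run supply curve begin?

Short-run supply begins at min AVC. From VC = 37y - 8y^2 + y^3, AVC = 37 - 8y + y^2.
dAVC/dy = -8 + 2y = 0 gives y = 4. min AVC = 37 - 8·4 + 4^2 = 21.
So the shutdown price is $21.

$21 per unit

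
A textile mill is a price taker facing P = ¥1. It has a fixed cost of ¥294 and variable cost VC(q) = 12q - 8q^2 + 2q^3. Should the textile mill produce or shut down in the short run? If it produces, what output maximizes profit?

From TC, MC = TC'(q) = 12 - 16q + 6q^2 and AVC = VC/q = 12 - 8q + 2q^2.
AVC is minimized where dAVC/dq = -8 + 4q = 0, at q = 2; min AVC = 12 - 8·2 + 2·2^2 = ¥4.
Since P = ¥1 < min AVC = ¥4, price fails to cover variable cost at any output.
Best response: produce nothing and absorb the ¥294 fixed cost.

Shut down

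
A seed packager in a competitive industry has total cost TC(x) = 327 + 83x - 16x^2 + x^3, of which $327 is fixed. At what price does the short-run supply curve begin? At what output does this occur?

The firm shuts down when price falls below the minimum of average variable cost. AVC = VC/x = 83 - 16x + x^2.
dAVC/dx = -16 + 2x = 0 gives x = 8. min AVC = 83 - 16·8 + 8^2 = 19.
For P < $19 the firm produces nothing.

$19 per unit, at x = 8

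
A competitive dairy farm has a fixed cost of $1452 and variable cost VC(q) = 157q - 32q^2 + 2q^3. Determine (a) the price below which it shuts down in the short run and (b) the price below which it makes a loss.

AVC = 157 - 32q + 2q^2; minimized at q = 8, giving min AVC = $29. That is the shutdown price.
ATC = 1452/q + 157 - 32q + 2q^2. Setting dATC/dq = −1452/q^2 − 32 + 4q = 0 gives q = 11 (since 4·11^3 − 32·11^2 = 1452).
min ATC = 1452/11 + 157 − 32·11 + 2·11^2 = $179. That is the break-even price.
For $29 ≤ P < $179 the firm produces at a loss; below $29 it shuts down.

Shutdown price = $29; break-even price = $179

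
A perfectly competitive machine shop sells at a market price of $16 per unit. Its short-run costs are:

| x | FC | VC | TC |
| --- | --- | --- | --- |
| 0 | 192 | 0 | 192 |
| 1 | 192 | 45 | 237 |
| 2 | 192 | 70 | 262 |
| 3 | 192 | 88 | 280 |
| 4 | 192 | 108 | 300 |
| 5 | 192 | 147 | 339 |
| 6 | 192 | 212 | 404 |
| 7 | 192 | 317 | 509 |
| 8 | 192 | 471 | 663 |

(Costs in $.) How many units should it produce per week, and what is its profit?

x = 0 (shut down); profit = -$192

Compute π = P·x − TC at each output: x=0: -192; x=1: -221; x=2: -230; x=3: -232; x=4: -236; x=5: -259; x=6: -308; x=7: -397; x=8: -535.
Profit is highest at x = 0. Equivalently, the lowest AVC in the table is 108/4 ≈ $27 at x = 4, and P = $16 falls below it — price never covers variable cost, so the firm shuts down and loses only its fixed cost.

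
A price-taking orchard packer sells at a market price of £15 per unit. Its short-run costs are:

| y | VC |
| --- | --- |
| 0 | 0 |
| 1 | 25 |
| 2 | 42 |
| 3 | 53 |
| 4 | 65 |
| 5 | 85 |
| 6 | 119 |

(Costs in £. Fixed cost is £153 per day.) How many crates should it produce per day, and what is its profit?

y = 0 (shut down); profit = -£153

Profit at each row (π = 15y − TC): y=0: -153; y=1: -163; y=2: -165; y=3: -161; y=4: -158; y=5: -163; y=6: -182.
Profit is highest at y = 0. Equivalently, the lowest AVC in the table is 65/4 ≈ £16.25 at y = 4, and P = £15 falls below it — price never covers variable cost, so the firm shuts down and loses only its fixed cost.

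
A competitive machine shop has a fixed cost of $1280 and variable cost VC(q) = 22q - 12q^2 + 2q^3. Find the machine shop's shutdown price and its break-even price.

Shutdown price = $4; break-even price = $214

Shutdown price = min AVC. AVC = 22 - 12q + 2q^2, with vertex at q = 3 and minimum $4.
ATC = 1280/q + 22 - 12q + 2q^2. Setting dATC/dq = −1280/q^2 − 12 + 4q = 0 gives q = 8 (since 4·8^3 − 12·8^2 = 1280).
min ATC = 1280/8 + 22 − 12·8 + 2·8^2 = $214. That is the break-even price.
For $4 ≤ P < $214 the firm produces at a loss; below $4 it shuts down.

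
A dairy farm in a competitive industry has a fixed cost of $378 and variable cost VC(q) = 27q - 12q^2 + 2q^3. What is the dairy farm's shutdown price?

The shutdown price is the minimum of AVC. VC = 27q - 12q^2 + 2q^3, so AVC = 27 - 12q + 2q^2.
At the minimum of AVC, MC = AVC. MC = 27 - 24q + 6q^2; setting MC = AVC gives 4q^2 - 12q = 0, so q = 3. min AVC = 9.
For P < $9 the firm produces nothing.

$9 per unit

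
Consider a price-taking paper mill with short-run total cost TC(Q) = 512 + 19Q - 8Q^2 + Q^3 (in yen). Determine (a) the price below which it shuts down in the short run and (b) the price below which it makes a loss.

Shutdown price = ¥3; break-even price = ¥83

Shutdown price = min AVC. AVC = 19 - 8Q + Q^2, with vertex at Q = 4 and minimum ¥3.
ATC = 512/Q + 19 - 8Q + Q^2. Setting dATC/dQ = −512/Q^2 − 8 + 2Q = 0 gives Q = 8 (since 2·8^3 − 8·8^2 = 512).
min ATC = 512/8 + 19 − 8·8 + 8^2 = ¥83. That is the break-even price.
For ¥3 ≤ P < ¥83 the firm produces at a loss; below ¥3 it shuts down.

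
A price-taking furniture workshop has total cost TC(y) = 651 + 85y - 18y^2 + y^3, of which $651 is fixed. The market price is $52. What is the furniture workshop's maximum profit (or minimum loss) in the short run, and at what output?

AVC = 85 - 18y + y^2; min AVC = $4 at y = 9. Since P = $52 ≥ min AVC, the firm produces.
MC = 85 - 36y + 3y^2. Setting P = MC and taking the root on the rising branch gives y* = 11.
TR = 52·11 = 572. TC = 651 + 88 = 739. Profit = 572 − 739 = -$167.
By producing, the firm covers all variable cost plus $484 of fixed cost; shutting down would lose the full $651.

Profit = -$167 at y = 11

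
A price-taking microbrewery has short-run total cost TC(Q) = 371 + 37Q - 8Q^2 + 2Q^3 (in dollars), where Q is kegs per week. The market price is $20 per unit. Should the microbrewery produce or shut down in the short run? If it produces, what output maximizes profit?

Strip out fixed cost: VC = 37Q - 8Q^2 + 2Q^3. Then AVC = 37 - 8Q + 2Q^2 and MC = 37 - 16Q + 6Q^2.
AVC is minimized where dAVC/dQ = -8 + 4Q = 0, at Q = 2; min AVC = 37 - 8·2 + 2·2^2 = $29.
P = $20 lies below min AVC = $29; no output level covers variable cost.
The firm minimizes its loss by shutting down and losing only its fixed cost of $371.

Shut down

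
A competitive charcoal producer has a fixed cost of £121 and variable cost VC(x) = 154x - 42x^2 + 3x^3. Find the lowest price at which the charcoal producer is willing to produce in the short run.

Short-run supply begins at min AVC. From VC = 154x - 42x^2 + 3x^3, AVC = 154 - 42x + 3x^2.
At the minimum of AVC, MC = AVC. MC = 154 - 84x + 9x^2; setting MC = AVC gives 6x^2 - 42x = 0, so x = 7. min AVC = 7.
So the shutdown price is £7.

£7 per unit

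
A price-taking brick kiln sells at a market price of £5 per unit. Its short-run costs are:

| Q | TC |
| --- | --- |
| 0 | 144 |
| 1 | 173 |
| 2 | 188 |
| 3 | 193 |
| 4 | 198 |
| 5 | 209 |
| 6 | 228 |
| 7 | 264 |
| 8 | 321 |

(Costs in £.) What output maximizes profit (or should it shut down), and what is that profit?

Profit at each row (π = 5Q − TC): Q=0: -144; Q=1: -168; Q=2: -178; Q=3: -178; Q=4: -178; Q=5: -184; Q=6: -198; Q=7: -229; Q=8: -281.
Profit is highest at Q = 0. Equivalently, the lowest AVC in the table is 65/5 ≈ £13 at Q = 5, and P = £5 falls below it — price never covers variable cost, so the firm shuts down and loses only its fixed cost.

Q = 0 (shut down); profit = -£144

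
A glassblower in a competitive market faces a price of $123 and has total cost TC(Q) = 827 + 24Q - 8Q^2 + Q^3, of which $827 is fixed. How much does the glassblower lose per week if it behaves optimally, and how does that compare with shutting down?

AVC = 24 - 8Q + Q^2; min AVC = $8 at Q = 4. Since P = $123 ≥ min AVC, the firm produces.
MC = 24 - 16Q + 3Q^2. Setting P = MC and taking the root on the rising branch gives Q* = 9.
TR = 123·9 = 1107. TC = 827 + 297 = 1124. Profit = 1107 − 1124 = -$17.
By producing, the firm covers all variable cost plus $810 of fixed cost; shutting down would lose the full $827.

Profit = -$17 at Q = 9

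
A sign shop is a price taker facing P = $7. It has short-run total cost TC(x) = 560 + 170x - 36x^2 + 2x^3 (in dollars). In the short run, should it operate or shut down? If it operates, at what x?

Variable cost is VC = 170x - 36x^2 + 2x^3, so AVC = VC/x = 170 - 36x + 2x^2 and MC = dTC/dx = 170 - 72x + 6x^2.
AVC is minimized where dAVC/dx = -36 + 4x = 0, at x = 9; min AVC = 170 - 36·9 + 2·9^2 = $8.
With P < min AVC ($7 < $8), every unit sold adds to the loss.
Shutting down limits the loss to fixed cost, $560.

Shut down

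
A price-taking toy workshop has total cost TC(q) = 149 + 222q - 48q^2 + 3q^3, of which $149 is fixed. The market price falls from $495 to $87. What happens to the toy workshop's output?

Output falls from 13 to 9

MC = 222 - 96q + 9q^2; the shutdown threshold is min AVC = $30 (at q = 8).
With P = $495 above the shutdown price, P = MC gives q = 13.
At P = $87 ≥ min AVC, set P = MC: q = 9. The firm stays open but cuts output.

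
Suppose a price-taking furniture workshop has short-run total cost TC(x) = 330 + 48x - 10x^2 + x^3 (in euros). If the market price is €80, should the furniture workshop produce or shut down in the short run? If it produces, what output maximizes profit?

Variable cost is VC = 48x - 10x^2 + x^3, so AVC = VC/x = 48 - 10x + x^2 and MC = dTC/dx = 48 - 20x + 3x^2.
AVC is minimized where dAVC/dx = -10 + 2x = 0, at x = 5; min AVC = 48 - 10·5 + 5^2 = €23.
P = €80 exceeds min AVC = €23, so the firm stays open.
P = MC gives -32 - 20x + 3x^2 = 0, with roots -4/3 and 8. Take the larger (rising MC): x* = 8.
Check: AVC at x = 8 is €32 ≤ P, so revenue covers variable cost.
Profit = P·x − TC = 80·8 − 586 = €54.

Produce at x = 8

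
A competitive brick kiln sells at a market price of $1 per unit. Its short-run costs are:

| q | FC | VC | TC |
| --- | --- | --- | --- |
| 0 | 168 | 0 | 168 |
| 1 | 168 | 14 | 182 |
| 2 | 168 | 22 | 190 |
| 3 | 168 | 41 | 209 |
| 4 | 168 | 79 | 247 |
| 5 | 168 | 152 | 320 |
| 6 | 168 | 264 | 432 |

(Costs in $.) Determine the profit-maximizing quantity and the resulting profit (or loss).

Tabulate TR − TC: q=0: -168; q=1: -181; q=2: -188; q=3: -206; q=4: -243; q=5: -315; q=6: -426.
Profit is highest at q = 0. Equivalently, the lowest AVC in the table is 22/2 ≈ $11 at q = 2, and P = $1 falls below it — price never covers variable cost, so the firm shuts down and loses only its fixed cost.

q = 0 (shut down); profit = -$168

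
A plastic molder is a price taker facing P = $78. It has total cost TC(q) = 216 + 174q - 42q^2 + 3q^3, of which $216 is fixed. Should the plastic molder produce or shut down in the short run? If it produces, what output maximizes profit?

Produce at q = 8

Strip out fixed cost: VC = 174q - 42q^2 + 3q^3. Then AVC = 174 - 42q + 3q^2 and MC = 174 - 84q + 9q^2.
AVC is minimized where dAVC/dq = -42 + 6q = 0, at q = 7; min AVC = 174 - 42·7 + 3·7^2 = $27.
Since P = $78 ≥ min AVC = $27, price covers variable cost and the firm should produce.
P = MC gives 96 - 84q + 9q^2 = 0, with roots 4/3 and 8. Take the larger (rising MC): q* = 8.
Check: AVC at q = 8 is $30 ≤ P, so revenue covers variable cost.
Profit = P·q − TC = 78·8 − 456 = $168.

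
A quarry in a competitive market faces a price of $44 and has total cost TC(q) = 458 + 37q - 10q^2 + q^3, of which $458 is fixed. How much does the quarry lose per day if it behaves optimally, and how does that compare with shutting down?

Profit = -$262 at q = 7

AVC = 37 - 10q + q^2; min AVC = $12 at q = 5. Since P = $44 ≥ min AVC, the firm produces.
With MC = 37 - 20q + 3q^2, P = MC on the upward-sloping part at q* = 7.
TR = 44·7 = 308. TC = 458 + 112 = 570. Profit = 308 − 570 = -$262.
Shutting down would mean losing the fixed cost of $458, so operating at a loss of $262 is better by $196.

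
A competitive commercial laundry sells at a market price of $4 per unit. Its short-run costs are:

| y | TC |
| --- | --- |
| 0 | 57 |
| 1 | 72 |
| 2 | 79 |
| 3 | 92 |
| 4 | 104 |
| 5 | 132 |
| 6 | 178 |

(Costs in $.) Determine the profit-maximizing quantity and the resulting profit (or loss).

y = 0 (shut down); profit = -$57

Tabulate TR − TC: y=0: -57; y=1: -68; y=2: -71; y=3: -80; y=4: -88; y=5: -112; y=6: -154.
Profit is highest at y = 0. Equivalently, the lowest AVC in the table is 22/2 ≈ $11 at y = 2, and P = $4 falls below it — price never covers variable cost, so the firm shuts down and loses only its fixed cost.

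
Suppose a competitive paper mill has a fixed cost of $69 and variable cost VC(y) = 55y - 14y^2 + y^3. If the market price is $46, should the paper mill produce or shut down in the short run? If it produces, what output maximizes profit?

Produce at y = 9

From TC, MC = TC'(y) = 55 - 28y + 3y^2 and AVC = VC/y = 55 - 14y + y^2.
The AVC parabola has its vertex at y = 14/2 = 7, where AVC = 55 - 14·7 + 7^2 = $6.
P = $46 exceeds min AVC = $6, so the firm stays open.
Set P = MC: 46 = 55 - 28y + 3y^2 → 9 - 28y + 3y^2 = 0. The roots are y = 1/3 and y = 9; the profit-maximizing output is on the rising part of MC, so y* = 9.
Check: AVC at y = 9 is $10 ≤ P, so revenue covers variable cost.
Profit = P·y − TC = 46·9 − 159 = $255.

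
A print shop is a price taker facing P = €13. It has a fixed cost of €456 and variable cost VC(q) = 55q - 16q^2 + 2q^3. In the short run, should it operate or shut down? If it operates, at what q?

Strip out fixed cost: VC = 55q - 16q^2 + 2q^3. Then AVC = 55 - 16q + 2q^2 and MC = 55 - 32q + 6q^2.
The AVC parabola has its vertex at q = 16/4 = 4, where AVC = 55 - 16·4 + 2·4^2 = €23.
P = €13 lies below min AVC = €23; no output level covers variable cost.
The firm minimizes its loss by shutting down and losing only its fixed cost of €456.

Shut down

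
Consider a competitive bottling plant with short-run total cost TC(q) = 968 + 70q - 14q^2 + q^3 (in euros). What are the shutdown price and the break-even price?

Shutdown price = €21; break-even price = €125

AVC = 70 - 14q + q^2; minimized at q = 7, giving min AVC = €21. That is the shutdown price.
ATC = 968/q + 70 - 14q + q^2. Setting dATC/dq = −968/q^2 − 14 + 2q = 0 gives q = 11 (since 2·11^3 − 14·11^2 = 968).
min ATC = 968/11 + 70 − 14·11 + 11^2 = €125. That is the break-even price.
Between these two prices the firm operates at a loss; above €125 it earns a profit.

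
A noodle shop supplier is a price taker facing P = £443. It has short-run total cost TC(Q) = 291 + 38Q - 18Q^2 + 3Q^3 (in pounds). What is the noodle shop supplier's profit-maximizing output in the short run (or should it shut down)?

Variable cost is VC = 38Q - 18Q^2 + 3Q^3, so AVC = VC/Q = 38 - 18Q + 3Q^2 and MC = dTC/dQ = 38 - 36Q + 9Q^2.
AVC hits its minimum where MC = AVC, at Q = 3, giving min AVC = 38 - 18·3 + 3·3^2 = £11.
Because £443 ≥ £11, revenue can cover variable cost; the firm operates.
Solving P = MC: -405 - 36Q + 9Q^2 = 0 ⇒ Q = -5 or 9. On the upward-sloping branch, Q* = 9.
Check: AVC at Q = 9 is £119 ≤ P, so revenue covers variable cost.
Profit = P·Q − TC = 443·9 − 1362 = £2625.

Produce at Q = 9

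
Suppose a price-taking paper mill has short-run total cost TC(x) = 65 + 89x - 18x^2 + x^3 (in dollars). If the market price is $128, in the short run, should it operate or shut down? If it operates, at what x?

From TC, MC = TC'(x) = 89 - 36x + 3x^2 and AVC = VC/x = 89 - 18x + x^2.
AVC hits its minimum where MC = AVC, at x = 9, giving min AVC = 89 - 18·9 + 9^2 = $8.
P = $128 exceeds min AVC = $8, so the firm stays open.
P = MC gives -39 - 36x + 3x^2 = 0, with roots -1 and 13. Take the larger (rising MC): x* = 13.
Check: AVC at x = 13 is $24 ≤ P, so revenue covers variable cost.
Profit = P·x − TC = 128·13 − 377 = $1287.

Produce at x = 13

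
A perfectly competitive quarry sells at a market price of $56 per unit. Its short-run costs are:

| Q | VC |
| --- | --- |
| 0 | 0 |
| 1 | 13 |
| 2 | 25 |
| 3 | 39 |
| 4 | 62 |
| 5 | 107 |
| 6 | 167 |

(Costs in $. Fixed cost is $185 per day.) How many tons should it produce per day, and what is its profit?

Profit at each row (π = 56Q − TC): Q=0: -185; Q=1: -142; Q=2: -98; Q=3: -56; Q=4: -23; Q=5: -12; Q=6: -16.
Profit is maximized at Q = 5. AVC there is 107/5 = $21.40 ≤ P, so producing beats shutting down (which would give -$185).

Q = 5; profit = -$12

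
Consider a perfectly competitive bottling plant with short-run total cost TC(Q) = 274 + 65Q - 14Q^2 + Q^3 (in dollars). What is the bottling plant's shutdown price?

$16 per unit

The shutdown price is the minimum of AVC. VC = 65Q - 14Q^2 + Q^3, so AVC = 65 - 14Q + Q^2.
At the minimum of AVC, MC = AVC. MC = 65 - 28Q + 3Q^2; setting MC = AVC gives 2Q^2 - 14Q = 0, so Q = 7. min AVC = 16.
So the shutdown price is $16.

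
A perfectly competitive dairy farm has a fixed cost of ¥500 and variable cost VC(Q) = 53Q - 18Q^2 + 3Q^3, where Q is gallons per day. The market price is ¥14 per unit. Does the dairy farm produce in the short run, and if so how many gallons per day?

Strip out fixed cost: VC = 53Q - 18Q^2 + 3Q^3. Then AVC = 53 - 18Q + 3Q^2 and MC = 53 - 36Q + 9Q^2.
AVC is minimized where dAVC/dQ = -18 + 6Q = 0, at Q = 3; min AVC = 53 - 18·3 + 3·3^2 = ¥26.
Since P = ¥14 < min AVC = ¥26, price fails to cover variable cost at any output.
Best response: produce nothing and absorb the ¥500 fixed cost.

Shut down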